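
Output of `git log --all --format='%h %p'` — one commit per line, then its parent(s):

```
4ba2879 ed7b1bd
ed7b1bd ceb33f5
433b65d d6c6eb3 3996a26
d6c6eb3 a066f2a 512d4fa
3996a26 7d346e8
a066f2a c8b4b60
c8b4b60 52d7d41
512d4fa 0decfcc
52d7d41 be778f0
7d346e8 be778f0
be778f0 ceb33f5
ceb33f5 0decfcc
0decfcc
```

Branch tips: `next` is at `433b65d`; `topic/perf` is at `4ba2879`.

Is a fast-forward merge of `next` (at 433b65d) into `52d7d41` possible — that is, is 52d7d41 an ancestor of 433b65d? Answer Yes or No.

Yes

A fast-forward from 52d7d41 to 433b65d is possible iff 52d7d41 is an ancestor of 433b65d.
Ancestors of 433b65d: {0decfcc, 3996a26, 433b65d, 512d4fa, 52d7d41, 7d346e8, a066f2a, be778f0, c8b4b60, ceb33f5, d6c6eb3}.
52d7d41 is among them, so fast-forward is possible.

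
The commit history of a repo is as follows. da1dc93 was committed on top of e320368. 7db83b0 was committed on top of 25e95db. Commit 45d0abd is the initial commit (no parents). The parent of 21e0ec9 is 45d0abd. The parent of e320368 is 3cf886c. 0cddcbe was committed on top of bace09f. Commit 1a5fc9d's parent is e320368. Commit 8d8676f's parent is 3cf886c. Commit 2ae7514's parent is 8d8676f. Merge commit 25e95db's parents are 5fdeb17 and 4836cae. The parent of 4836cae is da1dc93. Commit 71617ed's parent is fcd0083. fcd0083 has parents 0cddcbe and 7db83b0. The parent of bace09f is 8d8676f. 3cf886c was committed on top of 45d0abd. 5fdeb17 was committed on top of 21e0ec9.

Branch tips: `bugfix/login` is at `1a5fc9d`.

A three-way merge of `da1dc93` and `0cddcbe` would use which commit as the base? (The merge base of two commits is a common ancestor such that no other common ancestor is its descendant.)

3cf886c

Ancestors of da1dc93: {3cf886c, 45d0abd, da1dc93, e320368}.
Ancestors of 0cddcbe: {0cddcbe, 3cf886c, 45d0abd, 8d8676f, bace09f}.
Common ancestors: {3cf886c, 45d0abd}.
Among these, 3cf886c is not an ancestor of any other common ancestor — it is the merge base.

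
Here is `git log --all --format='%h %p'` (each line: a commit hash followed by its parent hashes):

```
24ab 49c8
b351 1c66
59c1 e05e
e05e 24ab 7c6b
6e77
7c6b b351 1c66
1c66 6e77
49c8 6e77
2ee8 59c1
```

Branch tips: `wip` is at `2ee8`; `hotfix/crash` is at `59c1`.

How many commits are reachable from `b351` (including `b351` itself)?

Walking parent pointers from b351: reachable set = {1c66, 6e77, b351}.
That is 3 commits.

3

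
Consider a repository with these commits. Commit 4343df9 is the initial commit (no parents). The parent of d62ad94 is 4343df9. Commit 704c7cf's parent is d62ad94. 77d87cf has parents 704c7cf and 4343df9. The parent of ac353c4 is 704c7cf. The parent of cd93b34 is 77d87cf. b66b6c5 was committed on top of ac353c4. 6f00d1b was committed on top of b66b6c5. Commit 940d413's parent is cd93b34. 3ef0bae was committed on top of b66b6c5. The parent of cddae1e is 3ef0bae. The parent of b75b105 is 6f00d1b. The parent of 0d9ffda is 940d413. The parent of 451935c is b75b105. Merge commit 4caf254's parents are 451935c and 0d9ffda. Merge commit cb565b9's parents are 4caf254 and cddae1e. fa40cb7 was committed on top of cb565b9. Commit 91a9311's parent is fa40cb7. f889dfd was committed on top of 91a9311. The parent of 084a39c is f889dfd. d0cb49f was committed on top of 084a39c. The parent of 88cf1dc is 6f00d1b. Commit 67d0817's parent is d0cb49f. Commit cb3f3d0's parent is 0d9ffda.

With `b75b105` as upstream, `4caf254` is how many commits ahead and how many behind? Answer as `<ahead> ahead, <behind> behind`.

6 ahead, 0 behind

Reachable from 4caf254: {0d9ffda, 4343df9, 451935c, 4caf254, 6f00d1b, 704c7cf, 77d87cf, 940d413, ac353c4, b66b6c5, b75b105, cd93b34, d62ad94}.
Reachable from b75b105: {4343df9, 6f00d1b, 704c7cf, ac353c4, b66b6c5, b75b105, d62ad94}.
Only in 4caf254's history (ahead): {0d9ffda, 451935c, 4caf254, 77d87cf, 940d413, cd93b34} — 6.
Only in b75b105's history (behind): {} — 0.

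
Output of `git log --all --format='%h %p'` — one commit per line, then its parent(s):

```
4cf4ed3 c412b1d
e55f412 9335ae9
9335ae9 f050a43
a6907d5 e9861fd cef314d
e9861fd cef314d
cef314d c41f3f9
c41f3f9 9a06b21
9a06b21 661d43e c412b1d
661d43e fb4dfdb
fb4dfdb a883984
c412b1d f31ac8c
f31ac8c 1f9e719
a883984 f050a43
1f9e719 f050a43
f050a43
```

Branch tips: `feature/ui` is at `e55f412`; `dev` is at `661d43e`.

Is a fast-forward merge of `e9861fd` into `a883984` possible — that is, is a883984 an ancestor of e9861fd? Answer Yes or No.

Yes

A fast-forward from a883984 to e9861fd is possible iff a883984 is an ancestor of e9861fd.
Ancestors of e9861fd: {1f9e719, 661d43e, 9a06b21, a883984, c412b1d, c41f3f9, cef314d, e9861fd, f050a43, f31ac8c, fb4dfdb}.
a883984 is among them, so fast-forward is possible.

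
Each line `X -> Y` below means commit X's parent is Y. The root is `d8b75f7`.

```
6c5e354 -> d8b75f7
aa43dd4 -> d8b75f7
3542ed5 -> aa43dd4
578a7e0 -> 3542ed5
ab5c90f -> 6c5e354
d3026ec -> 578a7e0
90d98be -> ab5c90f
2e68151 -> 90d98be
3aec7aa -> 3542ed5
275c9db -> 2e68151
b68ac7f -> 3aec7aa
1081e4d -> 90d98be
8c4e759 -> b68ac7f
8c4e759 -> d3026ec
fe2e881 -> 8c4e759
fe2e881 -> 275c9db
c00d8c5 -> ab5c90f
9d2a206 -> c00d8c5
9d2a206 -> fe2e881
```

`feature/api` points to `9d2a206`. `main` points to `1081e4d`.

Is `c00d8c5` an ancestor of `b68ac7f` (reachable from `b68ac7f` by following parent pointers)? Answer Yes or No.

No

Ancestors of b68ac7f: {3542ed5, 3aec7aa, aa43dd4, b68ac7f, d8b75f7}.
c00d8c5 is not in that set, so it is not an ancestor of b68ac7f.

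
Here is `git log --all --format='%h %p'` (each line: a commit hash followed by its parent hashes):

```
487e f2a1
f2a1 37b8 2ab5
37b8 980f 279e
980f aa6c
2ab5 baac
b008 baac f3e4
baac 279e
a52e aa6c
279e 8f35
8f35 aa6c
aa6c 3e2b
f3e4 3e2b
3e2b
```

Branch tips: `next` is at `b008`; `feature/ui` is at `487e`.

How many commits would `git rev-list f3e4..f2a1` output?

8

Reachable from f2a1: {279e, 2ab5, 37b8, 3e2b, 8f35, 980f, aa6c, baac, f2a1}.
Reachable from f3e4: {3e2b, f3e4}.
In f2a1's history but not f3e4's: {279e, 2ab5, 37b8, 8f35, 980f, aa6c, baac, f2a1} — 8 commits.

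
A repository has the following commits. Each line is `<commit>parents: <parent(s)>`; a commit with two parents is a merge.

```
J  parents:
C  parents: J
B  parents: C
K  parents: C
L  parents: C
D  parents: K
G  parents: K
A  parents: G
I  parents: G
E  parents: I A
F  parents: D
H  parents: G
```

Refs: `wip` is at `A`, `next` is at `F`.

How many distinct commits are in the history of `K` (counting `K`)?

Walking parent pointers from K: reachable set = {C, J, K}.
That is 3 commits.

3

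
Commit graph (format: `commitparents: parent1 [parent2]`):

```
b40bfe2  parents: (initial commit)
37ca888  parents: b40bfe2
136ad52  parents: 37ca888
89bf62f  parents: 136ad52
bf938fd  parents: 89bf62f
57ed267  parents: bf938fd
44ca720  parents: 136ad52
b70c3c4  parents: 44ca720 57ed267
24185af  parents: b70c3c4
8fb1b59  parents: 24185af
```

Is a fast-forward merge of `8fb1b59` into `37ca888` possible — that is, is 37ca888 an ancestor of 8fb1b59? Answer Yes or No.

Yes

A fast-forward from 37ca888 to 8fb1b59 is possible iff 37ca888 is an ancestor of 8fb1b59.
Ancestors of 8fb1b59: {136ad52, 24185af, 37ca888, 44ca720, 57ed267, 89bf62f, 8fb1b59, b40bfe2, b70c3c4, bf938fd}.
37ca888 is among them, so fast-forward is possible.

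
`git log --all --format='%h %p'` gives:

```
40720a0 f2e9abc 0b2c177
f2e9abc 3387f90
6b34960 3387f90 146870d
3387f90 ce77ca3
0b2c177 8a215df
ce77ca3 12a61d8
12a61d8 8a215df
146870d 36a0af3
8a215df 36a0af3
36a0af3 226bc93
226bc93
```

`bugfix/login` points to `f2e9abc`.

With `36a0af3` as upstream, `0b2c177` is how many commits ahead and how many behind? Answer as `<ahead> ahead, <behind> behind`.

2 ahead, 0 behind

Reachable from 0b2c177: {0b2c177, 226bc93, 36a0af3, 8a215df}.
Reachable from 36a0af3: {226bc93, 36a0af3}.
Only in 0b2c177's history (ahead): {0b2c177, 8a215df} — 2.
Only in 36a0af3's history (behind): {} — 0.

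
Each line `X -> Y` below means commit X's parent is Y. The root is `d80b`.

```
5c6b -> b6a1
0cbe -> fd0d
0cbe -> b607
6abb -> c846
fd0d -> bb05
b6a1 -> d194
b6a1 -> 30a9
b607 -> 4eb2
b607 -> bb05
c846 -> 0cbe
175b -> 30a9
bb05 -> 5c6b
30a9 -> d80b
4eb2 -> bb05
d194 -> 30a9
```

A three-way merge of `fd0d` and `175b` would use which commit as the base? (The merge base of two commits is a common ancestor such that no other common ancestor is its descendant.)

Ancestors of fd0d: {30a9, 5c6b, b6a1, bb05, d194, d80b, fd0d}.
Ancestors of 175b: {175b, 30a9, d80b}.
Common ancestors: {30a9, d80b}.
Among these, 30a9 is not an ancestor of any other common ancestor — it is the merge base.

30a9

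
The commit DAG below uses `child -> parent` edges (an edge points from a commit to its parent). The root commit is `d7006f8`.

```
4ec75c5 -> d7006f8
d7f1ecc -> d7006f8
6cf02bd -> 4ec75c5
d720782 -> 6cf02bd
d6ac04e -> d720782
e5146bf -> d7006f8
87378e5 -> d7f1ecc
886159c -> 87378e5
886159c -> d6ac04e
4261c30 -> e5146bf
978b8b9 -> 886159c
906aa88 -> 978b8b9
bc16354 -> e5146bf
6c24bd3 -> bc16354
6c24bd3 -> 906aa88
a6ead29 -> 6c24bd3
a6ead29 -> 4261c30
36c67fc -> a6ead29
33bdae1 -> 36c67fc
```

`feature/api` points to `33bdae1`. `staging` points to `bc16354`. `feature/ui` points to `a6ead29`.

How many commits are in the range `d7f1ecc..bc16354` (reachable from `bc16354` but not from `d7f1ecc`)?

2

Reachable from bc16354: {bc16354, d7006f8, e5146bf}.
Reachable from d7f1ecc: {d7006f8, d7f1ecc}.
In bc16354's history but not d7f1ecc's: {bc16354, e5146bf} — 2 commits.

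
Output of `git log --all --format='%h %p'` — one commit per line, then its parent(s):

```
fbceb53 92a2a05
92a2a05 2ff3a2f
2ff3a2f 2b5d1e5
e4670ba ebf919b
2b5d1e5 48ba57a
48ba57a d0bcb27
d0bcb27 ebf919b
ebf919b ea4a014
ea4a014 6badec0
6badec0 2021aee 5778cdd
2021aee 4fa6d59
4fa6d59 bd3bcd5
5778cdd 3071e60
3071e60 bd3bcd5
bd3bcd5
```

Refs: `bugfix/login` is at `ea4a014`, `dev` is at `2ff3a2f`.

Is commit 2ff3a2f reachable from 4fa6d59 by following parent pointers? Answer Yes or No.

No

Ancestors of 4fa6d59: {4fa6d59, bd3bcd5}.
2ff3a2f is not in that set, so it is not an ancestor of 4fa6d59.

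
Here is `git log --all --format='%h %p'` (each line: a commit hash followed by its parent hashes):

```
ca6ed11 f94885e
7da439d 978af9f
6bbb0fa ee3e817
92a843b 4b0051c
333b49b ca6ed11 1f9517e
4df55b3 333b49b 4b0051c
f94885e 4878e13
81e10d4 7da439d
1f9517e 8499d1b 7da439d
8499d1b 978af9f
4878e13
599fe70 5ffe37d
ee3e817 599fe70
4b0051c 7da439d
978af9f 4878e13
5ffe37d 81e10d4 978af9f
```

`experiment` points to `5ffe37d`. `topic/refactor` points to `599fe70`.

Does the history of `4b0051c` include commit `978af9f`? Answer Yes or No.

Yes

Ancestors of 4b0051c (commits reachable by following parents): {4878e13, 4b0051c, 7da439d, 978af9f}.
978af9f is in that set, so it is an ancestor of 4b0051c.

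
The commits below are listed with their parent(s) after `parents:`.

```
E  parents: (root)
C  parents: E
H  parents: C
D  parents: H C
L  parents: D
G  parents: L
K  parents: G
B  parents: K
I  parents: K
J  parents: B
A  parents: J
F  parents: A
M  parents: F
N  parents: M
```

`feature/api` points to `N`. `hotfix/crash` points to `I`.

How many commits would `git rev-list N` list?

Walking parent pointers from N: reachable set = {A, B, C, D, E, F, G, H, J, K, L, M, N}.
That is 13 commits.

13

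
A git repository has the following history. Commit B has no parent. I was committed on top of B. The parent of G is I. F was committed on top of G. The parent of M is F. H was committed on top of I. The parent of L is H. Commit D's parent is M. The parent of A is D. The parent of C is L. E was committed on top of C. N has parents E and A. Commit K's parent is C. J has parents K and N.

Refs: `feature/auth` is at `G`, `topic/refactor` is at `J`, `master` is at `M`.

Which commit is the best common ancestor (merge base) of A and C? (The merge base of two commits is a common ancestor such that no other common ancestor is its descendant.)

I

Ancestors of A: {A, B, D, F, G, I, M}.
Ancestors of C: {B, C, H, I, L}.
Common ancestors: {B, I}.
Among these, I is not an ancestor of any other common ancestor — it is the merge base.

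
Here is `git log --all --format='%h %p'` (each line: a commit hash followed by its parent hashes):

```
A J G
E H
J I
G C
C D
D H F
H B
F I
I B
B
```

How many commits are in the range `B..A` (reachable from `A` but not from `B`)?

Reachable from A: {A, B, C, D, F, G, H, I, J}.
Reachable from B: {B}.
In A's history but not B's: {A, C, D, F, G, H, I, J} — 8 commits.

8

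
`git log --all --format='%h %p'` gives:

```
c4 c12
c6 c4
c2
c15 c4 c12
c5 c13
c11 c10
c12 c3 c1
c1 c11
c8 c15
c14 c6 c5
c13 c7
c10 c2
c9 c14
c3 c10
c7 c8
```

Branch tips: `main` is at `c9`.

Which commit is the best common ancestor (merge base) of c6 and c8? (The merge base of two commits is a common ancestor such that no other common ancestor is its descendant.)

c4

Ancestors of c6: {c1, c10, c11, c12, c2, c3, c4, c6}.
Ancestors of c8: {c1, c10, c11, c12, c15, c2, c3, c4, c8}.
Common ancestors: {c1, c10, c11, c12, c2, c3, c4}.
Among these, c4 is not an ancestor of any other common ancestor — it is the merge base.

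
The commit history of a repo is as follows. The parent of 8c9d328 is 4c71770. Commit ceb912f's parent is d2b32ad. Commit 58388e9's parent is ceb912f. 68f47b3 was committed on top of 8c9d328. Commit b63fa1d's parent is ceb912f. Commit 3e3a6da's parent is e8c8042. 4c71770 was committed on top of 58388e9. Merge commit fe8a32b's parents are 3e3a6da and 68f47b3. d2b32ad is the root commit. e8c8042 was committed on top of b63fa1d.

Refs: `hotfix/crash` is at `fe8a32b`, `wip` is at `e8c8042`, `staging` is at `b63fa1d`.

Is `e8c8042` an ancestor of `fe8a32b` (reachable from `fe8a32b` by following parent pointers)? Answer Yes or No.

Yes

Ancestors of fe8a32b (commits reachable by following parents): {3e3a6da, 4c71770, 58388e9, 68f47b3, 8c9d328, b63fa1d, ceb912f, d2b32ad, e8c8042, fe8a32b}.
e8c8042 is in that set, so it is an ancestor of fe8a32b.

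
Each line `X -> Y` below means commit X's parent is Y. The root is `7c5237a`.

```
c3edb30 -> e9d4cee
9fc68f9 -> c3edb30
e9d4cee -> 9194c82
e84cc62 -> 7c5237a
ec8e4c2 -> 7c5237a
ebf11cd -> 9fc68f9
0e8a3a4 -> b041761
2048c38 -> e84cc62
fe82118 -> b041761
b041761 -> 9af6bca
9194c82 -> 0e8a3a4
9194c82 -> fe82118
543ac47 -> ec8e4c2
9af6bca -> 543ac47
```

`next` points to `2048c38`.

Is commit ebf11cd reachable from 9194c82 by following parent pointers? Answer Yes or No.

Ancestors of 9194c82: {0e8a3a4, 543ac47, 7c5237a, 9194c82, 9af6bca, b041761, ec8e4c2, fe82118}.
ebf11cd is not in that set, so it is not an ancestor of 9194c82.

No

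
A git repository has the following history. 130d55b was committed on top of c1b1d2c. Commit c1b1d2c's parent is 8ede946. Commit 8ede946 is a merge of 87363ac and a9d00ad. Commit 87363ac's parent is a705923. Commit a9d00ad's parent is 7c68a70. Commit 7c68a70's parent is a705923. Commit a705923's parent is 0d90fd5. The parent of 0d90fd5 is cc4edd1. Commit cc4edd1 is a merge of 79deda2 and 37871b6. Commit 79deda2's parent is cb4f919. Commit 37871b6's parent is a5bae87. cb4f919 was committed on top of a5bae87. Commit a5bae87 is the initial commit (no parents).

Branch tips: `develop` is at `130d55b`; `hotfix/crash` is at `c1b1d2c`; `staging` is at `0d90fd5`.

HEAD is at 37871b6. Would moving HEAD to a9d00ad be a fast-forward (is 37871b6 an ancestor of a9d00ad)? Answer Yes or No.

Yes

A fast-forward from 37871b6 to a9d00ad is possible iff 37871b6 is an ancestor of a9d00ad.
Ancestors of a9d00ad: {0d90fd5, 37871b6, 79deda2, 7c68a70, a5bae87, a705923, a9d00ad, cb4f919, cc4edd1}.
37871b6 is among them, so fast-forward is possible.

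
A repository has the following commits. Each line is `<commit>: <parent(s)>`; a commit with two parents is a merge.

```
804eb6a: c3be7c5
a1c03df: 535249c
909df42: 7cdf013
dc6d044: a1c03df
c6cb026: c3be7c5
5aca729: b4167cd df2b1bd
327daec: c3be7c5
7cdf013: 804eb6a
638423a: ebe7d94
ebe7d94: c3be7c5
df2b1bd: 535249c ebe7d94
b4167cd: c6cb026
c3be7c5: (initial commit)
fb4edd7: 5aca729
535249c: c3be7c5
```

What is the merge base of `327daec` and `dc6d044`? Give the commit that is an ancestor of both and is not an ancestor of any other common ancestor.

Ancestors of 327daec: {327daec, c3be7c5}.
Ancestors of dc6d044: {535249c, a1c03df, c3be7c5, dc6d044}.
Common ancestors: {c3be7c5}.
The only common ancestor is c3be7c5, so it is the merge base.

c3be7c5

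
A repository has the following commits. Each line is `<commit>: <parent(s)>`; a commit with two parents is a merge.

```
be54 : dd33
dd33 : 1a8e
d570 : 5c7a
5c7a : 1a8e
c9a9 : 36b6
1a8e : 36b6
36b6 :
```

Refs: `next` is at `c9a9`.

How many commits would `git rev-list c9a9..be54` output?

3

Reachable from be54: {1a8e, 36b6, be54, dd33}.
Reachable from c9a9: {36b6, c9a9}.
In be54's history but not c9a9's: {1a8e, be54, dd33} — 3 commits.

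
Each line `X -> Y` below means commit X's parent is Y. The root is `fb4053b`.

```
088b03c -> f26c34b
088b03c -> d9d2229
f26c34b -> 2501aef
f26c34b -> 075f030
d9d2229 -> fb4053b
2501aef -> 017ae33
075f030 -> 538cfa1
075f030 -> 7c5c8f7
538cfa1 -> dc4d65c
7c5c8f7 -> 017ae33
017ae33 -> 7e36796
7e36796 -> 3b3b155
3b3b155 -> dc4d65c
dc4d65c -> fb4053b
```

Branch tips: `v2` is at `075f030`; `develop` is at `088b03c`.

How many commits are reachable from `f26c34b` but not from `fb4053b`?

Reachable from f26c34b: {017ae33, 075f030, 2501aef, 3b3b155, 538cfa1, 7c5c8f7, 7e36796, dc4d65c, f26c34b, fb4053b}.
Reachable from fb4053b: {fb4053b}.
In f26c34b's history but not fb4053b's: {017ae33, 075f030, 2501aef, 3b3b155, 538cfa1, 7c5c8f7, 7e36796, dc4d65c, f26c34b} — 9 commits.

9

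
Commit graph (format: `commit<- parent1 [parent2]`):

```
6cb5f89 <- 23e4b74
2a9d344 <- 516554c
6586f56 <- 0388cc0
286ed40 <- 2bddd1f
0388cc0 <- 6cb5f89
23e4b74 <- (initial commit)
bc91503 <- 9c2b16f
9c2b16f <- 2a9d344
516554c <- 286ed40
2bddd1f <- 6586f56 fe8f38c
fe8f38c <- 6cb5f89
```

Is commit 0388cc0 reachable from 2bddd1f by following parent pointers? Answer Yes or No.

Yes

Ancestors of 2bddd1f (commits reachable by following parents): {0388cc0, 23e4b74, 2bddd1f, 6586f56, 6cb5f89, fe8f38c}.
0388cc0 is in that set, so it is an ancestor of 2bddd1f.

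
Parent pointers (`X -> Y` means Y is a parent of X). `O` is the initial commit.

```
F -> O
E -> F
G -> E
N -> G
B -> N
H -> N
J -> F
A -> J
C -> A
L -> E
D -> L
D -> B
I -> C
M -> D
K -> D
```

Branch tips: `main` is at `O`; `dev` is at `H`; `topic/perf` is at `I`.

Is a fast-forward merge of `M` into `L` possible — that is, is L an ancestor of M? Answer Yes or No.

Yes

A fast-forward from L to M is possible iff L is an ancestor of M.
Ancestors of M: {B, D, E, F, G, L, M, N, O}.
L is among them, so fast-forward is possible.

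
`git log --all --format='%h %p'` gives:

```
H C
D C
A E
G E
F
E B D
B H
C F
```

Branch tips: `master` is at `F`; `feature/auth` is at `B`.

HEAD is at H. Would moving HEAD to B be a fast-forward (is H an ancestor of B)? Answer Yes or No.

A fast-forward from H to B is possible iff H is an ancestor of B.
Ancestors of B: {B, C, F, H}.
H is among them, so fast-forward is possible.

Yes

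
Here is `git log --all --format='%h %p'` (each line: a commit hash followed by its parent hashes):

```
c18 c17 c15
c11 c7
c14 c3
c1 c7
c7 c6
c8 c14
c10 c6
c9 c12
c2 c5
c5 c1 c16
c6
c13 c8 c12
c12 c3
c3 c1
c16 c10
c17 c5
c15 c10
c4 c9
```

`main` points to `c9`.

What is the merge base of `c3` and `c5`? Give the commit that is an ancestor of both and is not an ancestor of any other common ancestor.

Ancestors of c3: {c1, c3, c6, c7}.
Ancestors of c5: {c1, c10, c16, c5, c6, c7}.
Common ancestors: {c1, c6, c7}.
Among these, c1 is not an ancestor of any other common ancestor — it is the merge base.

c1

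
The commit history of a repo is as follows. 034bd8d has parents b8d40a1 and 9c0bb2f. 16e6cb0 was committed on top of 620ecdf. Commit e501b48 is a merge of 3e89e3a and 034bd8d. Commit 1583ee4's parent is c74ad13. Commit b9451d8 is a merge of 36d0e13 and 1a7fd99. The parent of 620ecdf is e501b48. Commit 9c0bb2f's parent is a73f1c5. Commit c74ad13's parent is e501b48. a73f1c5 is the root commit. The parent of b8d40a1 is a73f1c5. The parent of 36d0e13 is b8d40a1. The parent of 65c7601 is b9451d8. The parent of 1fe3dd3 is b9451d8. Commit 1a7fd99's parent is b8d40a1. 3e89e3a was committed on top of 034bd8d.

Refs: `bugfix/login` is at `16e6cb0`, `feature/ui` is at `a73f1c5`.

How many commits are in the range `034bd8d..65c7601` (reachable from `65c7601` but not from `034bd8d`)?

Reachable from 65c7601: {1a7fd99, 36d0e13, 65c7601, a73f1c5, b8d40a1, b9451d8}.
Reachable from 034bd8d: {034bd8d, 9c0bb2f, a73f1c5, b8d40a1}.
In 65c7601's history but not 034bd8d's: {1a7fd99, 36d0e13, 65c7601, b9451d8} — 4 commits.

4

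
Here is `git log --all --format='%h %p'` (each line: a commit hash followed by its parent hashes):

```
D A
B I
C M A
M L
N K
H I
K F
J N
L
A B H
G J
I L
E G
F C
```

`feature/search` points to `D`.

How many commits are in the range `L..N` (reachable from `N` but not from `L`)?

9

Reachable from N: {A, B, C, F, H, I, K, L, M, N}.
Reachable from L: {L}.
In N's history but not L's: {A, B, C, F, H, I, K, M, N} — 9 commits.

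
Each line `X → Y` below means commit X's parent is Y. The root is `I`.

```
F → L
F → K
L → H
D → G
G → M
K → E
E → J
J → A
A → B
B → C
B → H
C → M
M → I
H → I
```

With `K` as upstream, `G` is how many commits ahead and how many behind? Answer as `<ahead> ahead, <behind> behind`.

1 ahead, 7 behind

Reachable from G: {G, I, M}.
Reachable from K: {A, B, C, E, H, I, J, K, M}.
Only in G's history (ahead): {G} — 1.
Only in K's history (behind): {A, B, C, E, H, J, K} — 7.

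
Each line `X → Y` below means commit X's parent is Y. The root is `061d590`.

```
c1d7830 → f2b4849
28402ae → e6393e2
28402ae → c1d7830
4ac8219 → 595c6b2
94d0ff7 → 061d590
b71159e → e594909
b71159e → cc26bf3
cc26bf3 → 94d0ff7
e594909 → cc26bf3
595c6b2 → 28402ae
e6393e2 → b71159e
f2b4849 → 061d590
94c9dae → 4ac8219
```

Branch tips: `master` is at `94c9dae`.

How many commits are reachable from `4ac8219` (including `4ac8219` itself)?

11

Walking parent pointers from 4ac8219: reachable set = {061d590, 28402ae, 4ac8219, 595c6b2, 94d0ff7, b71159e, c1d7830, cc26bf3, e594909, e6393e2, f2b4849}.
That is 11 commits.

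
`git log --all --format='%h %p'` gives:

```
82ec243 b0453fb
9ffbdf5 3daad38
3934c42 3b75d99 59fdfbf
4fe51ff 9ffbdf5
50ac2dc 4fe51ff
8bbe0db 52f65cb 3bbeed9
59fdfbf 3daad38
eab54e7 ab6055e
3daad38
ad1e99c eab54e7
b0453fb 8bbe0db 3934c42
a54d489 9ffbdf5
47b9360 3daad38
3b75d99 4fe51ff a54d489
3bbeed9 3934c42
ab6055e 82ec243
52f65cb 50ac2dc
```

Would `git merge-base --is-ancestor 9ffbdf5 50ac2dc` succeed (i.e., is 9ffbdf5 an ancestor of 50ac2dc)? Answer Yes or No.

Yes

Ancestors of 50ac2dc (commits reachable by following parents): {3daad38, 4fe51ff, 50ac2dc, 9ffbdf5}.
9ffbdf5 is in that set, so it is an ancestor of 50ac2dc.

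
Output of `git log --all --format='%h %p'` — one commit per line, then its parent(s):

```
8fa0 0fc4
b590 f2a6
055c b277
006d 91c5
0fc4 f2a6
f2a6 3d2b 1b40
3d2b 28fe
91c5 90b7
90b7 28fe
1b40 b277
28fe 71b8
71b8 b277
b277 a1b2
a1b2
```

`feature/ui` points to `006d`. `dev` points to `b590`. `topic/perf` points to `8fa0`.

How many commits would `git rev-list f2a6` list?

Walking parent pointers from f2a6: reachable set = {1b40, 28fe, 3d2b, 71b8, a1b2, b277, f2a6}.
That is 7 commits.

7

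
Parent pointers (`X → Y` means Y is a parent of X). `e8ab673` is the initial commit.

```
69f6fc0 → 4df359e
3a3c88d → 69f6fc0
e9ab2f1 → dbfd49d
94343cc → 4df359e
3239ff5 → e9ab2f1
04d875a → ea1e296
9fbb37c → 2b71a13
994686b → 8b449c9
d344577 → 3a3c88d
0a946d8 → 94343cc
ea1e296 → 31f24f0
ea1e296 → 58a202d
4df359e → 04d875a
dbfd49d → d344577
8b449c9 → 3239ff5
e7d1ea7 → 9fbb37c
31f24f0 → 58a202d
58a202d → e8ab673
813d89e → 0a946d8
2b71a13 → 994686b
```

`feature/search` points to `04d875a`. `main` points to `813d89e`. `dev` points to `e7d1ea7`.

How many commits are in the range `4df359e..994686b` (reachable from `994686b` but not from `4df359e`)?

Reachable from 994686b: {04d875a, 31f24f0, 3239ff5, 3a3c88d, 4df359e, 58a202d, 69f6fc0, 8b449c9, 994686b, d344577, dbfd49d, e8ab673, e9ab2f1, ea1e296}.
Reachable from 4df359e: {04d875a, 31f24f0, 4df359e, 58a202d, e8ab673, ea1e296}.
In 994686b's history but not 4df359e's: {3239ff5, 3a3c88d, 69f6fc0, 8b449c9, 994686b, d344577, dbfd49d, e9ab2f1} — 8 commits.

8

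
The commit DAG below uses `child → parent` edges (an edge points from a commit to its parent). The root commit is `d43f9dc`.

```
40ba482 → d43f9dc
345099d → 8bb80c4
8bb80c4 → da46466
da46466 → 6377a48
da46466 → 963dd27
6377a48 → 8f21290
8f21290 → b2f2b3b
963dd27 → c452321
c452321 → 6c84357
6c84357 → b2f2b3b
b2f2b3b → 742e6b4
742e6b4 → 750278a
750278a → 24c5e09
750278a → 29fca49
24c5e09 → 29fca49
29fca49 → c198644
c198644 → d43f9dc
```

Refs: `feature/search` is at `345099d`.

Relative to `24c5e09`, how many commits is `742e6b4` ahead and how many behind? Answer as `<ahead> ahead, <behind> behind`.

2 ahead, 0 behind

Reachable from 742e6b4: {24c5e09, 29fca49, 742e6b4, 750278a, c198644, d43f9dc}.
Reachable from 24c5e09: {24c5e09, 29fca49, c198644, d43f9dc}.
Only in 742e6b4's history (ahead): {742e6b4, 750278a} — 2.
Only in 24c5e09's history (behind): {} — 0.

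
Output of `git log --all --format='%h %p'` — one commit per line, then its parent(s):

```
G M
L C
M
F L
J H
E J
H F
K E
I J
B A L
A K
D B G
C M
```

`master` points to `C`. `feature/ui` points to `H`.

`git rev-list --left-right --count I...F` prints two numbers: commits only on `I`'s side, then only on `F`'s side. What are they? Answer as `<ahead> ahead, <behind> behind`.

Reachable from I: {C, F, H, I, J, L, M}.
Reachable from F: {C, F, L, M}.
Only in I's history (ahead): {H, I, J} — 3.
Only in F's history (behind): {} — 0.

3 ahead, 0 behind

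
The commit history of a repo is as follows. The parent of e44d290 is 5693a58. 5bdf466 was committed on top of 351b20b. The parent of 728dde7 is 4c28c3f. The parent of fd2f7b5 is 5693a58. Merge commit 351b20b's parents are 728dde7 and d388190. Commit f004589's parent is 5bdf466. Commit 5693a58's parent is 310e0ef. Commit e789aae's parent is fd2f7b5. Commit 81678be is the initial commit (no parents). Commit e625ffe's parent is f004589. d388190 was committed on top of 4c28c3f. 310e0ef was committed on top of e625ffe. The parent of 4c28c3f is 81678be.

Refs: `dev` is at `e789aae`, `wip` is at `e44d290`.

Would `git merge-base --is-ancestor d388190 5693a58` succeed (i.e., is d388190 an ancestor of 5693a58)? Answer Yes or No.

Yes

Ancestors of 5693a58 (commits reachable by following parents): {310e0ef, 351b20b, 4c28c3f, 5693a58, 5bdf466, 728dde7, 81678be, d388190, e625ffe, f004589}.
d388190 is in that set, so it is an ancestor of 5693a58.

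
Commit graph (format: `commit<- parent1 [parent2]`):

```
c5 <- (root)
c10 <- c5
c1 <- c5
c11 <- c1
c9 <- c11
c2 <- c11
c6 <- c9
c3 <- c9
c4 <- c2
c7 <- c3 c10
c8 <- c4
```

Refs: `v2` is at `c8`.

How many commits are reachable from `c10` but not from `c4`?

Reachable from c10: {c10, c5}.
Reachable from c4: {c1, c11, c2, c4, c5}.
In c10's history but not c4's: {c10} — 1 commit.

1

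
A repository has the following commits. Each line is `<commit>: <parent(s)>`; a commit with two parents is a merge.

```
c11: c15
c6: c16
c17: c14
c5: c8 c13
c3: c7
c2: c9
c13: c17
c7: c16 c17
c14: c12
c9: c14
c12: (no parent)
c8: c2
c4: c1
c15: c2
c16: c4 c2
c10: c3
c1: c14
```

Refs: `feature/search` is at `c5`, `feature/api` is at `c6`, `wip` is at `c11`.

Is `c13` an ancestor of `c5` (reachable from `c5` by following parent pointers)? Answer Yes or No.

Ancestors of c5 (commits reachable by following parents): {c12, c13, c14, c17, c2, c5, c8, c9}.
c13 is in that set, so it is an ancestor of c5.

Yes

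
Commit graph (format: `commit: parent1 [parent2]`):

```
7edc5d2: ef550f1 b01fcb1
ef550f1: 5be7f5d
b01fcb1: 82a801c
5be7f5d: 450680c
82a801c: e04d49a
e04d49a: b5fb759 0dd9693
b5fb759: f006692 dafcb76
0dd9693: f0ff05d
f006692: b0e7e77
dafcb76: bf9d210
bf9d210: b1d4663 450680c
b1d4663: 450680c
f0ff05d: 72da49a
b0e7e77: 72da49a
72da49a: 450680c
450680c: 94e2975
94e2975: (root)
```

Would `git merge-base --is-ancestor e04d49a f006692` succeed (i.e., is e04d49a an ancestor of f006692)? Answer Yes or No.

Ancestors of f006692: {450680c, 72da49a, 94e2975, b0e7e77, f006692}.
e04d49a is not in that set, so it is not an ancestor of f006692.

No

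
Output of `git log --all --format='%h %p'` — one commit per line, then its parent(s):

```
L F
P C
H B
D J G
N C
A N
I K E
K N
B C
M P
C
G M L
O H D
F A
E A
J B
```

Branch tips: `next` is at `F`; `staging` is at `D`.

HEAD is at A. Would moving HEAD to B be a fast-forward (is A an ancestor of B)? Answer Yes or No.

A fast-forward from A to B is possible iff A is an ancestor of B.
Ancestors of B: {B, C}.
A is not among them, so fast-forward is not possible.

No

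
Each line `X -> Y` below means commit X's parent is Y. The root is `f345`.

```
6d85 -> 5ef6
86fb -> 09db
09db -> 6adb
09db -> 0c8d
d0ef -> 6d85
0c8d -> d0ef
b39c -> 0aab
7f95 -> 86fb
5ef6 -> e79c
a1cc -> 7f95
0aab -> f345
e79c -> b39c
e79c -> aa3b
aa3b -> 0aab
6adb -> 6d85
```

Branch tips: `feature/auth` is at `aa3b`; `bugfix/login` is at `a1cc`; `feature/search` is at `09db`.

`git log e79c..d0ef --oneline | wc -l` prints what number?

Reachable from d0ef: {0aab, 5ef6, 6d85, aa3b, b39c, d0ef, e79c, f345}.
Reachable from e79c: {0aab, aa3b, b39c, e79c, f345}.
In d0ef's history but not e79c's: {5ef6, 6d85, d0ef} — 3 commits.

3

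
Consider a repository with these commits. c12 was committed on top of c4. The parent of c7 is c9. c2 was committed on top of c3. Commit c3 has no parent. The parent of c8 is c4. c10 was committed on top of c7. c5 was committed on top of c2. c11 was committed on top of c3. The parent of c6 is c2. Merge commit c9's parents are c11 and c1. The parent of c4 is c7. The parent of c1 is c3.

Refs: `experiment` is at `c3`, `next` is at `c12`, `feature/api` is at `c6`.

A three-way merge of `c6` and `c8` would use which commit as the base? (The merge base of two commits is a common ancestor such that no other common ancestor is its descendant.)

Ancestors of c6: {c2, c3, c6}.
Ancestors of c8: {c1, c11, c3, c4, c7, c8, c9}.
Common ancestors: {c3}.
The only common ancestor is c3, so it is the merge base.

c3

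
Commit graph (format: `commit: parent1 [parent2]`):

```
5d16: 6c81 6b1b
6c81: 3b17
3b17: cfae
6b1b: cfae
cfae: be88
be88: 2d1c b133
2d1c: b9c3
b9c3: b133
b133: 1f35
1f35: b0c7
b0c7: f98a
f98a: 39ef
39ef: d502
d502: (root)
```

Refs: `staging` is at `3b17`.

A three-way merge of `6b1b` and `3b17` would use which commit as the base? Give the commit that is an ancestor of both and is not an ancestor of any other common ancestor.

Ancestors of 6b1b: {1f35, 2d1c, 39ef, 6b1b, b0c7, b133, b9c3, be88, cfae, d502, f98a}.
Ancestors of 3b17: {1f35, 2d1c, 39ef, 3b17, b0c7, b133, b9c3, be88, cfae, d502, f98a}.
Common ancestors: {1f35, 2d1c, 39ef, b0c7, b133, b9c3, be88, cfae, d502, f98a}.
Among these, cfae is not an ancestor of any other common ancestor — it is the merge base.

cfae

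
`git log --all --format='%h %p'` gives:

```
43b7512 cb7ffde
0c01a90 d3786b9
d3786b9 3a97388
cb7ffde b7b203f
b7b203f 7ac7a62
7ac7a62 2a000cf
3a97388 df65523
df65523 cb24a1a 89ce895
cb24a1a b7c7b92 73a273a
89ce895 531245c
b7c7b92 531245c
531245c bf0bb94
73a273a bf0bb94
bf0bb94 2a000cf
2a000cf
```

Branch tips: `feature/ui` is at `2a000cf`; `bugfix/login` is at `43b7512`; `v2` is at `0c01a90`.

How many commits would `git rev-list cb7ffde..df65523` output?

Reachable from df65523: {2a000cf, 531245c, 73a273a, 89ce895, b7c7b92, bf0bb94, cb24a1a, df65523}.
Reachable from cb7ffde: {2a000cf, 7ac7a62, b7b203f, cb7ffde}.
In df65523's history but not cb7ffde's: {531245c, 73a273a, 89ce895, b7c7b92, bf0bb94, cb24a1a, df65523} — 7 commits.

7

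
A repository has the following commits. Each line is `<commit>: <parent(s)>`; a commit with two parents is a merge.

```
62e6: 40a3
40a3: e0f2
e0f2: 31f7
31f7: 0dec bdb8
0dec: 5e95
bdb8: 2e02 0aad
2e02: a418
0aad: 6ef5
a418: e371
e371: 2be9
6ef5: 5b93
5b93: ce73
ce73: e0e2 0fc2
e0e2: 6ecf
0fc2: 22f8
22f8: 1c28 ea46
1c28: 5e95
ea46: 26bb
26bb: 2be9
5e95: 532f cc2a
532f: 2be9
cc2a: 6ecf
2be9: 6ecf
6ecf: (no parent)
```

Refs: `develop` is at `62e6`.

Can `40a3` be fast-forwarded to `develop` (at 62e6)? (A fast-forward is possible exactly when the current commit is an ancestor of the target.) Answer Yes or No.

Yes

A fast-forward from 40a3 to 62e6 is possible iff 40a3 is an ancestor of 62e6.
Ancestors of 62e6: {0aad, 0dec, 0fc2, 1c28, 22f8, 26bb, 2be9, 2e02, 31f7, 40a3, 532f, 5b93, 5e95, 62e6, 6ecf, 6ef5, a418, bdb8, cc2a, ce73, e0e2, e0f2, e371, ea46}.
40a3 is among them, so fast-forward is possible.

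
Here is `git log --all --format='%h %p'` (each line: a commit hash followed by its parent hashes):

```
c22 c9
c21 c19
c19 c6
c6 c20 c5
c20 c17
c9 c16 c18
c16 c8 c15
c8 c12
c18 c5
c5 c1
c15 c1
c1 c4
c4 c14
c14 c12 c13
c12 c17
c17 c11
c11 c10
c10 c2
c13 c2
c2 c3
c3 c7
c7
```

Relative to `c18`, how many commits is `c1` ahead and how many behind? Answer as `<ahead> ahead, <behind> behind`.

0 ahead, 2 behind

Reachable from c1: {c1, c10, c11, c12, c13, c14, c17, c2, c3, c4, c7}.
Reachable from c18: {c1, c10, c11, c12, c13, c14, c17, c18, c2, c3, c4, c5, c7}.
Only in c1's history (ahead): {} — 0.
Only in c18's history (behind): {c18, c5} — 2.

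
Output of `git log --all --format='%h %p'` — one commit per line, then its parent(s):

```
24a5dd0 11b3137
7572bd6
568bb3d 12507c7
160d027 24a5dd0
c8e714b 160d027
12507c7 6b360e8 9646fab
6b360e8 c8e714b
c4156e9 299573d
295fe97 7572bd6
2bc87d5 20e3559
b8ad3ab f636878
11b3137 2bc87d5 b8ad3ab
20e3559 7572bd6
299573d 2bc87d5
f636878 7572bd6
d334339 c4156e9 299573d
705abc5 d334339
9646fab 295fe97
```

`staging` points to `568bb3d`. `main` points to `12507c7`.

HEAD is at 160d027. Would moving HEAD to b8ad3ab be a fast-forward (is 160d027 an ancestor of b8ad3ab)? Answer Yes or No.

A fast-forward from 160d027 to b8ad3ab is possible iff 160d027 is an ancestor of b8ad3ab.
Ancestors of b8ad3ab: {7572bd6, b8ad3ab, f636878}.
160d027 is not among them, so fast-forward is not possible.

No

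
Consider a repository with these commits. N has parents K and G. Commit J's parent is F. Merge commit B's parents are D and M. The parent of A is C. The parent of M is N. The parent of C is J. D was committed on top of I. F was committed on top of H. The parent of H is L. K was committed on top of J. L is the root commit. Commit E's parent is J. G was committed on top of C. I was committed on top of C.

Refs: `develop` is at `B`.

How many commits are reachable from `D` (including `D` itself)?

7

Walking parent pointers from D: reachable set = {C, D, F, H, I, J, L}.
That is 7 commits.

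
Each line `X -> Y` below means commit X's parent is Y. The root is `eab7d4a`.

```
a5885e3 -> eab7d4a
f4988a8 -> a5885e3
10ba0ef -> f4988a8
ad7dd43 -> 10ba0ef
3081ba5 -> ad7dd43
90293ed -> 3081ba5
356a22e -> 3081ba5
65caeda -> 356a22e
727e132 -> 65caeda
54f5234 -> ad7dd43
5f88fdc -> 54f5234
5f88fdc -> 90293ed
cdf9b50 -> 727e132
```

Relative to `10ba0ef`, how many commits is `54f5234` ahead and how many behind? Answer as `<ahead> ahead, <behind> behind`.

2 ahead, 0 behind

Reachable from 54f5234: {10ba0ef, 54f5234, a5885e3, ad7dd43, eab7d4a, f4988a8}.
Reachable from 10ba0ef: {10ba0ef, a5885e3, eab7d4a, f4988a8}.
Only in 54f5234's history (ahead): {54f5234, ad7dd43} — 2.
Only in 10ba0ef's history (behind): {} — 0.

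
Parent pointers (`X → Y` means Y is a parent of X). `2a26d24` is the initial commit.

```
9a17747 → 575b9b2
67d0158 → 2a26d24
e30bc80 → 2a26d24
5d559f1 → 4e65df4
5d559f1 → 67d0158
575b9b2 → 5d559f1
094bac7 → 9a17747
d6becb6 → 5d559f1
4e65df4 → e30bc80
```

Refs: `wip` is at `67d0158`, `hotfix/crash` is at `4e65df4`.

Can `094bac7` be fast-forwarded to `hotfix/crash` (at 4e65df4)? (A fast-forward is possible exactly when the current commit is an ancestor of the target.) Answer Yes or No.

No

A fast-forward from 094bac7 to 4e65df4 is possible iff 094bac7 is an ancestor of 4e65df4.
Ancestors of 4e65df4: {2a26d24, 4e65df4, e30bc80}.
094bac7 is not among them, so fast-forward is not possible.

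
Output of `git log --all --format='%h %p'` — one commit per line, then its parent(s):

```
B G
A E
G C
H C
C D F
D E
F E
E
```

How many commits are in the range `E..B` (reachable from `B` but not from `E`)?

5

Reachable from B: {B, C, D, E, F, G}.
Reachable from E: {E}.
In B's history but not E's: {B, C, D, F, G} — 5 commits.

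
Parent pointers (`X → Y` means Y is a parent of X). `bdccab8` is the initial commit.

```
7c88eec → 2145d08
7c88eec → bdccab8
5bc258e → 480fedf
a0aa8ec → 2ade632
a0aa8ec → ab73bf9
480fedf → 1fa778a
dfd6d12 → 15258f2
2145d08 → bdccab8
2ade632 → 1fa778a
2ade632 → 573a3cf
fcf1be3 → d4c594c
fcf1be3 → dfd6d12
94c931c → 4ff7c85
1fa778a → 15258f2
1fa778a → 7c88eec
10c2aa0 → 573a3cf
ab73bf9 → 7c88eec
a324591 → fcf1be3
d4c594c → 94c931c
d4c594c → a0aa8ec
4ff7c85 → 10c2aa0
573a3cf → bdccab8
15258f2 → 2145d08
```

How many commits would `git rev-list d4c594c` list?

Walking parent pointers from d4c594c: reachable set = {10c2aa0, 15258f2, 1fa778a, 2145d08, 2ade632, 4ff7c85, 573a3cf, 7c88eec, 94c931c, a0aa8ec, ab73bf9, bdccab8, d4c594c}.
That is 13 commits.

13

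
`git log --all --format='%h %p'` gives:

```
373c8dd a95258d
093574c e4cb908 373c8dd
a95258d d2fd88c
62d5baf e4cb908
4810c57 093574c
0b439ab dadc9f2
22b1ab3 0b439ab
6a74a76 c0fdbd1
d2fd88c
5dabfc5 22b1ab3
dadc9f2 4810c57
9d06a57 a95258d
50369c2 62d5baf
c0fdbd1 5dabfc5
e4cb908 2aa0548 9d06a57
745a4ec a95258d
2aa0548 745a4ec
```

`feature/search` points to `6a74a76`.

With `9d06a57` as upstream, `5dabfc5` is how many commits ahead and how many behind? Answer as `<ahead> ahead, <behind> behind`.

Reachable from 5dabfc5: {093574c, 0b439ab, 22b1ab3, 2aa0548, 373c8dd, 4810c57, 5dabfc5, 745a4ec, 9d06a57, a95258d, d2fd88c, dadc9f2, e4cb908}.
Reachable from 9d06a57: {9d06a57, a95258d, d2fd88c}.
Only in 5dabfc5's history (ahead): {093574c, 0b439ab, 22b1ab3, 2aa0548, 373c8dd, 4810c57, 5dabfc5, 745a4ec, dadc9f2, e4cb908} — 10.
Only in 9d06a57's history (behind): {} — 0.

10 ahead, 0 behind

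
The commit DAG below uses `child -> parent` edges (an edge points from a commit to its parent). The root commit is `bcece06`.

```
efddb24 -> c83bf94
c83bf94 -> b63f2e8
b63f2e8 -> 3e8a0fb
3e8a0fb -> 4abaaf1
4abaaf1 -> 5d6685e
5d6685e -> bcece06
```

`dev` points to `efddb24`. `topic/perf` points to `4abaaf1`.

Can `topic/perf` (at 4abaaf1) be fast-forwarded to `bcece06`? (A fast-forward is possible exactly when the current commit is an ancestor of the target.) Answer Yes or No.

No

A fast-forward from 4abaaf1 to bcece06 is possible iff 4abaaf1 is an ancestor of bcece06.
Ancestors of bcece06: {bcece06}.
4abaaf1 is not among them, so fast-forward is not possible.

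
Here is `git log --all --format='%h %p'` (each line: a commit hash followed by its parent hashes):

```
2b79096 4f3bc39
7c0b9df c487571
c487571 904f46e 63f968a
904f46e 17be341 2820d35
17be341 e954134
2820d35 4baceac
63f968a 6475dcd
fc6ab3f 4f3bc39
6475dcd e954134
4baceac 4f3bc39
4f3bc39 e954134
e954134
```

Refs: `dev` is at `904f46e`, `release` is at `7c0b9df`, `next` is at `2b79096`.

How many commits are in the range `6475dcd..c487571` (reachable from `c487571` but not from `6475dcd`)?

7

Reachable from c487571: {17be341, 2820d35, 4baceac, 4f3bc39, 63f968a, 6475dcd, 904f46e, c487571, e954134}.
Reachable from 6475dcd: {6475dcd, e954134}.
In c487571's history but not 6475dcd's: {17be341, 2820d35, 4baceac, 4f3bc39, 63f968a, 904f46e, c487571} — 7 commits.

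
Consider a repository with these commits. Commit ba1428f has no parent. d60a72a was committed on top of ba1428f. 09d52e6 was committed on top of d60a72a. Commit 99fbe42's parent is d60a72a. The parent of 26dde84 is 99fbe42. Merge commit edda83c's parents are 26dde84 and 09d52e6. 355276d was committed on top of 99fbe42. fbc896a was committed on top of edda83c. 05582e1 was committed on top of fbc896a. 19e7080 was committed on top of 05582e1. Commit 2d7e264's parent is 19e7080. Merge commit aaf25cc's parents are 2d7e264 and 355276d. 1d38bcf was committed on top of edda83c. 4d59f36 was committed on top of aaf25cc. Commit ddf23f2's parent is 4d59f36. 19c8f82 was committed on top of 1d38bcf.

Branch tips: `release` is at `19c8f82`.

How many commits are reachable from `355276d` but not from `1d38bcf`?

1

Reachable from 355276d: {355276d, 99fbe42, ba1428f, d60a72a}.
Reachable from 1d38bcf: {09d52e6, 1d38bcf, 26dde84, 99fbe42, ba1428f, d60a72a, edda83c}.
In 355276d's history but not 1d38bcf's: {355276d} — 1 commit.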